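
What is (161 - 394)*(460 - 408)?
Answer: -12116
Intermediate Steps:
(161 - 394)*(460 - 408) = -233*52 = -12116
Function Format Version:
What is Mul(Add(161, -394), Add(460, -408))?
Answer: -12116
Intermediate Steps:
Mul(Add(161, -394), Add(460, -408)) = Mul(-233, 52) = -12116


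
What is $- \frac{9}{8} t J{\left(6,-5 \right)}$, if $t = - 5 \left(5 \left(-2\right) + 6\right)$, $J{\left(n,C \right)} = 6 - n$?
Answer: $0$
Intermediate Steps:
$t = 20$ ($t = - 5 \left(-10 + 6\right) = \left(-5\right) \left(-4\right) = 20$)
$- \frac{9}{8} t J{\left(6,-5 \right)} = - \frac{9}{8} \cdot 20 \left(6 - 6\right) = \left(-9\right) \frac{1}{8} \cdot 20 \left(6 - 6\right) = \left(- \frac{9}{8}\right) 20 \cdot 0 = \left(- \frac{45}{2}\right) 0 = 0$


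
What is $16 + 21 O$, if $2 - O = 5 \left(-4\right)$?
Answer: $478$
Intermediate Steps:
$O = 22$ ($O = 2 - 5 \left(-4\right) = 2 - -20 = 2 + 20 = 22$)
$16 + 21 O = 16 + 21 \cdot 22 = 16 + 462 = 478$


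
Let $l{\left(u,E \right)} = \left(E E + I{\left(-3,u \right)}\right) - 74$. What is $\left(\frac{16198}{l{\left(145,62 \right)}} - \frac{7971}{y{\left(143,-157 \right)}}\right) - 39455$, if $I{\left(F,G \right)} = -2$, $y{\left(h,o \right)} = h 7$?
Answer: $- \frac{74414463485}{1885884} \approx -39459.0$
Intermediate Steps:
$y{\left(h,o \right)} = 7 h$
$l{\left(u,E \right)} = -76 + E^{2}$ ($l{\left(u,E \right)} = \left(E E - 2\right) - 74 = \left(E^{2} - 2\right) - 74 = \left(-2 + E^{2}\right) - 74 = -76 + E^{2}$)
$\left(\frac{16198}{l{\left(145,62 \right)}} - \frac{7971}{y{\left(143,-157 \right)}}\right) - 39455 = \left(\frac{16198}{-76 + 62^{2}} - \frac{7971}{7 \cdot 143}\right) - 39455 = \left(\frac{16198}{-76 + 3844} - \frac{7971}{1001}\right) - 39455 = \left(\frac{16198}{3768} - \frac{7971}{1001}\right) - 39455 = \left(16198 \cdot \frac{1}{3768} - \frac{7971}{1001}\right) - 39455 = \left(\frac{8099}{1884} - \frac{7971}{1001}\right) - 39455 = - \frac{6910265}{1885884} - 39455 = - \frac{74414463485}{1885884}$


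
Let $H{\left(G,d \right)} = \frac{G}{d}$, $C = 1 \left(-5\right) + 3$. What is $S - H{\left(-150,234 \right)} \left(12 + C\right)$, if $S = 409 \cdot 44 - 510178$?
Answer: $- \frac{19194848}{39} \approx -4.9218 \cdot 10^{5}$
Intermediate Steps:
$C = -2$ ($C = -5 + 3 = -2$)
$S = -492182$ ($S = 17996 - 510178 = -492182$)
$S - H{\left(-150,234 \right)} \left(12 + C\right) = -492182 - - \frac{150}{234} \left(12 - 2\right) = -492182 - \left(-150\right) \frac{1}{234} \cdot 10 = -492182 - \left(- \frac{25}{39}\right) 10 = -492182 - - \frac{250}{39} = -492182 + \frac{250}{39} = - \frac{19194848}{39}$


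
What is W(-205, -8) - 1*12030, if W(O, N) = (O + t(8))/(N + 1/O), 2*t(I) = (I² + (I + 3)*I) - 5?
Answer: -39428545/3282 ≈ -12014.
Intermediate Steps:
t(I) = -5/2 + I²/2 + I*(3 + I)/2 (t(I) = ((I² + (I + 3)*I) - 5)/2 = ((I² + (3 + I)*I) - 5)/2 = ((I² + I*(3 + I)) - 5)/2 = (-5 + I² + I*(3 + I))/2 = -5/2 + I²/2 + I*(3 + I)/2)
W(O, N) = (147/2 + O)/(N + 1/O) (W(O, N) = (O + (-5/2 + 8² + (3/2)*8))/(N + 1/O) = (O + (-5/2 + 64 + 12))/(N + 1/O) = (O + 147/2)/(N + 1/O) = (147/2 + O)/(N + 1/O))
W(-205, -8) - 1*12030 = (½)*(-205)*(147 + 2*(-205))/(1 - 8*(-205)) - 1*12030 = (½)*(-205)*(147 - 410)/(1 + 1640) - 12030 = (½)*(-205)*(-263)/1641 - 12030 = (½)*(-205)*(1/1641)*(-263) - 12030 = 53915/3282 - 12030 = -39428545/3282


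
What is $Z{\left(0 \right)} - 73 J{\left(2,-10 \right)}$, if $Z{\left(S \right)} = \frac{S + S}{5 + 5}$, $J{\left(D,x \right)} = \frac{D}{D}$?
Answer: $-73$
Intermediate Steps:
$J{\left(D,x \right)} = 1$
$Z{\left(S \right)} = \frac{S}{5}$ ($Z{\left(S \right)} = \frac{2 S}{10} = 2 S \frac{1}{10} = \frac{S}{5}$)
$Z{\left(0 \right)} - 73 J{\left(2,-10 \right)} = \frac{1}{5} \cdot 0 - 73 = 0 - 73 = -73$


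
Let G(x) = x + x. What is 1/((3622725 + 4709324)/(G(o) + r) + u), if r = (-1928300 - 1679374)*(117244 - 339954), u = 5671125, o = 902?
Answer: 803465078344/4556550892431949049 ≈ 1.7633e-7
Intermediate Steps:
r = 803465076540 (r = -3607674*(-222710) = 803465076540)
G(x) = 2*x
1/((3622725 + 4709324)/(G(o) + r) + u) = 1/((3622725 + 4709324)/(2*902 + 803465076540) + 5671125) = 1/(8332049/(1804 + 803465076540) + 5671125) = 1/(8332049/803465078344 + 5671125) = 1/(4556550892431949049/803465078344) = 803465078344/4556550892431949049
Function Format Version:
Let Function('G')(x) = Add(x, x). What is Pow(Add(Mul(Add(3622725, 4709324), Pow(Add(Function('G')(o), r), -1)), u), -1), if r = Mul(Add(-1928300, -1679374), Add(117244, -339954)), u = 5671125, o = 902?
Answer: Rational(803465078344, 4556550892431949049) ≈ 1.7633e-7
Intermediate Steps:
r = 803465076540 (r = Mul(-3607674, -222710) = 803465076540)
Function('G')(x) = Mul(2, x)
Pow(Add(Mul(Add(3622725, 4709324), Pow(Add(Function('G')(o), r), -1)), u), -1) = Pow(Add(Mul(Add(3622725, 4709324), Pow(Add(Mul(2, 902), 803465076540), -1)), 5671125), -1) = Pow(Add(Mul(8332049, Pow(Add(1804, 803465076540), -1)), 5671125), -1) = Pow(Add(Mul(8332049, Pow(803465078344, -1)), 5671125), -1) = Pow(Add(Mul(8332049, Rational(1, 803465078344)), 5671125), -1) = Pow(Add(Rational(8332049, 803465078344), 5671125), -1) = Pow(Rational(4556550892431949049, 803465078344), -1) = Rational(803465078344, 4556550892431949049)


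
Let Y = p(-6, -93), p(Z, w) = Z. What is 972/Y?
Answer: -162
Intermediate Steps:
Y = -6
972/Y = 972/(-6) = 972*(-⅙) = -162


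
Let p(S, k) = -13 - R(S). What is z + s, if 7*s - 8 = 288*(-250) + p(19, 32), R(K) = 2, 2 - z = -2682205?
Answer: 18703442/7 ≈ 2.6719e+6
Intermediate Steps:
z = 2682207 (z = 2 - 1*(-2682205) = 2 + 2682205 = 2682207)
p(S, k) = -15 (p(S, k) = -13 - 1*2 = -13 - 2 = -15)
s = -72007/7 (s = 8/7 + (288*(-250) - 15)/7 = 8/7 + (-72000 - 15)/7 = 8/7 + (1/7)*(-72015) = 8/7 - 72015/7 = -72007/7 ≈ -10287.)
z + s = 2682207 - 72007/7 = 18703442/7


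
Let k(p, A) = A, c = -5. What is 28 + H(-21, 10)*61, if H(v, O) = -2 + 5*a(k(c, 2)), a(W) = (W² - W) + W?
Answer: 1126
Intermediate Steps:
a(W) = W²
H(v, O) = 18 (H(v, O) = -2 + 5*2² = -2 + 5*4 = -2 + 20 = 18)
28 + H(-21, 10)*61 = 28 + 18*61 = 28 + 1098 = 1126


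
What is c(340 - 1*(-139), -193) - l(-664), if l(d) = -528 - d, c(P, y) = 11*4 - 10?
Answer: -102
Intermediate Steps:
c(P, y) = 34 (c(P, y) = 44 - 10 = 34)
c(340 - 1*(-139), -193) - l(-664) = 34 - (-528 - 1*(-664)) = 34 - (-528 + 664) = 34 - 1*136 = 34 - 136 = -102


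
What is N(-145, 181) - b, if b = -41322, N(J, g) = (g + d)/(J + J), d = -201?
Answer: 1198340/29 ≈ 41322.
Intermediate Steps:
N(J, g) = (-201 + g)/(2*J) (N(J, g) = (g - 201)/(J + J) = (-201 + g)/((2*J)) = (-201 + g)*(1/(2*J)) = (-201 + g)/(2*J))
N(-145, 181) - b = (1/2)*(-201 + 181)/(-145) - 1*(-41322) = (1/2)*(-1/145)*(-20) + 41322 = 2/29 + 41322 = 1198340/29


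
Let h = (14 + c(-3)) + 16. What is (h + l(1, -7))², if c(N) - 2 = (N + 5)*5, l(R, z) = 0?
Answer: 1764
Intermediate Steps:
c(N) = 27 + 5*N (c(N) = 2 + (N + 5)*5 = 2 + (5 + N)*5 = 2 + (25 + 5*N) = 27 + 5*N)
h = 42 (h = (14 + (27 + 5*(-3))) + 16 = (14 + (27 - 15)) + 16 = (14 + 12) + 16 = 26 + 16 = 42)
(h + l(1, -7))² = (42 + 0)² = 42² = 1764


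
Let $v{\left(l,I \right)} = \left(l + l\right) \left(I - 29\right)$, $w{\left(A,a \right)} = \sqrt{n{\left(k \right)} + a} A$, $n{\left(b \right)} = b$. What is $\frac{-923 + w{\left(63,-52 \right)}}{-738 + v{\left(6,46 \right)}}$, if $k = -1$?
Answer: $\frac{923}{534} - \frac{21 i \sqrt{53}}{178} \approx 1.7285 - 0.85889 i$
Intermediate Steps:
$w{\left(A,a \right)} = A \sqrt{-1 + a}$ ($w{\left(A,a \right)} = \sqrt{-1 + a} A = A \sqrt{-1 + a}$)
$v{\left(l,I \right)} = 2 l \left(-29 + I\right)$
$\frac{-923 + w{\left(63,-52 \right)}}{-738 + v{\left(6,46 \right)}} = \frac{-923 + 63 \sqrt{-1 - 52}}{-738 + 2 \cdot 6 \left(-29 + 46\right)} = \frac{-923 + 63 \sqrt{-53}}{-738 + 2 \cdot 6 \cdot 17} = \frac{-923 + 63 i \sqrt{53}}{-738 + 204} = \frac{-923 + 63 i \sqrt{53}}{-534} = \left(-923 + 63 i \sqrt{53}\right) \left(- \frac{1}{534}\right) = \frac{923}{534} - \frac{21 i \sqrt{53}}{178}$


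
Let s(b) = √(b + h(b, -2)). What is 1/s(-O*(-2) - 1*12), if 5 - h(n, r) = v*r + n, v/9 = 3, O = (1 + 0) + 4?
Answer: √59/59 ≈ 0.13019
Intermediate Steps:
O = 5 (O = 1 + 4 = 5)
v = 27 (v = 9*3 = 27)
h(n, r) = 5 - n - 27*r (h(n, r) = 5 - (27*r + n) = 5 - (n + 27*r) = 5 + (-n - 27*r) = 5 - n - 27*r)
s(b) = √59 (s(b) = √(b + (5 - b - 27*(-2))) = √(b + (5 - b + 54)) = √(b + (59 - b)) = √59)
1/s(-O*(-2) - 1*12) = 1/(√59) = √59/59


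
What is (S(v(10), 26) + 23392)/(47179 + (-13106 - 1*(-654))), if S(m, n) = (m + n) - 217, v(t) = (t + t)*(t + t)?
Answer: 23601/34727 ≈ 0.67962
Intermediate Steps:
v(t) = 4*t**2 (v(t) = (2*t)*(2*t) = 4*t**2)
S(m, n) = -217 + m + n
(S(v(10), 26) + 23392)/(47179 + (-13106 - 1*(-654))) = ((-217 + 4*10**2 + 26) + 23392)/(47179 + (-13106 - 1*(-654))) = ((-217 + 4*100 + 26) + 23392)/(47179 + (-13106 + 654)) = ((-217 + 400 + 26) + 23392)/(47179 - 12452) = (209 + 23392)/34727 = 23601*(1/34727) = 23601/34727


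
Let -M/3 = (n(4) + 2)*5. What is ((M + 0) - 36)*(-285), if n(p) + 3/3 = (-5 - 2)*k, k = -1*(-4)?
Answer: -105165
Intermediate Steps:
k = 4
n(p) = -29 (n(p) = -1 + (-5 - 2)*4 = -1 - 7*4 = -1 - 28 = -29)
M = 405 (M = -3*(-29 + 2)*5 = -(-81)*5 = -3*(-135) = 405)
((M + 0) - 36)*(-285) = ((405 + 0) - 36)*(-285) = (405 - 36)*(-285) = 369*(-285) = -105165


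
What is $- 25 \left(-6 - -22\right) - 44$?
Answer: $-444$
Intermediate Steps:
$- 25 \left(-6 - -22\right) - 44 = - 25 \left(-6 + 22\right) - 44 = \left(-25\right) 16 - 44 = -400 - 44 = -444$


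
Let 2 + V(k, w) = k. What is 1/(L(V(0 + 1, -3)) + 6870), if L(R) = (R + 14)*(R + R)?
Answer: 1/6844 ≈ 0.00014611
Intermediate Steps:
V(k, w) = -2 + k
L(R) = 2*R*(14 + R) (L(R) = (14 + R)*(2*R) = 2*R*(14 + R))
1/(L(V(0 + 1, -3)) + 6870) = 1/(2*(-2 + (0 + 1))*(14 + (-2 + (0 + 1))) + 6870) = 1/(2*(-2 + 1)*(14 + (-2 + 1)) + 6870) = 1/(2*(-1)*(14 - 1) + 6870) = 1/(2*(-1)*13 + 6870) = 1/(-26 + 6870) = 1/6844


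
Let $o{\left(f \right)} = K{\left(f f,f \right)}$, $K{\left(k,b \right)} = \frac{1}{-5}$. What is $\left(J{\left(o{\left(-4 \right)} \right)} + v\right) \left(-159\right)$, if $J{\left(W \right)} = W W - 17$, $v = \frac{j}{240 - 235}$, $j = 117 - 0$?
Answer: $- \frac{25599}{25} \approx -1024.0$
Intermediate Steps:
$j = 117$ ($j = 117 + 0 = 117$)
$K{\left(k,b \right)} = - \frac{1}{5}$
$v = \frac{117}{5}$ ($v = \frac{117}{240 - 235} = \frac{117}{5} \approx 23.4$)
$o{\left(f \right)} = - \frac{1}{5}$
$J{\left(W \right)} = -17 + W^{2}$ ($J{\left(W \right)} = W^{2} - 17 = -17 + W^{2}$)
$\left(J{\left(o{\left(-4 \right)} \right)} + v\right) \left(-159\right) = \left(\left(-17 + \left(- \frac{1}{5}\right)^{2}\right) + \frac{117}{5}\right) \left(-159\right) = \left(\left(-17 + \frac{1}{25}\right) + \frac{117}{5}\right) \left(-159\right) = \left(- \frac{424}{25} + \frac{117}{5}\right) \left(-159\right) = \frac{161}{25} \left(-159\right) = - \frac{25599}{25}$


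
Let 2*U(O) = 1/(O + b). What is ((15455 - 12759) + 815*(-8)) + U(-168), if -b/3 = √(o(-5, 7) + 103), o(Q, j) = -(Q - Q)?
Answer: -34794604/9099 + √103/18198 ≈ -3824.0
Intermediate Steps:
o(Q, j) = 0 (o(Q, j) = -1*0 = 0)
b = -3*√103 (b = -3*√(0 + 103) = -3*√103 ≈ -30.447)
U(O) = 1/(2*(O - 3*√103))
((15455 - 12759) + 815*(-8)) + U(-168) = ((15455 - 12759) + 815*(-8)) + 1/(2*(-168 - 3*√103)) = (2696 - 6520) + 1/(2*(-168 - 3*√103)) = -3824 + 1/(2*(-168 - 3*√103))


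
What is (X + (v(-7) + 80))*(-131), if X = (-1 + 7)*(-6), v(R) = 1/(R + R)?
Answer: -80565/14 ≈ -5754.6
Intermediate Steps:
v(R) = 1/(2*R)
X = -36 (X = 6*(-6) = -36)
(X + (v(-7) + 80))*(-131) = (-36 + ((½)/(-7) + 80))*(-131) = (-36 + ((½)*(-⅐) + 80))*(-131) = (-36 + (-1/14 + 80))*(-131) = (-36 + 1119/14)*(-131) = (615/14)*(-131) = -80565/14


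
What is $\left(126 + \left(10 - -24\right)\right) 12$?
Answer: $1920$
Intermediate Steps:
$\left(126 + \left(10 - -24\right)\right) 12 = \left(126 + \left(10 + 24\right)\right) 12 = \left(126 + 34\right) 12 = 160 \cdot 12 = 1920$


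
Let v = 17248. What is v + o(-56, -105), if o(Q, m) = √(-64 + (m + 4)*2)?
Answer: 17248 + I*√266 ≈ 17248.0 + 16.31*I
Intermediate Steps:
o(Q, m) = √(-56 + 2*m) (o(Q, m) = √(-64 + (4 + m)*2) = √(-64 + (8 + 2*m)) = √(-56 + 2*m))
v + o(-56, -105) = 17248 + √(-56 + 2*(-105)) = 17248 + √(-56 - 210) = 17248 + √(-266) = 17248 + I*√266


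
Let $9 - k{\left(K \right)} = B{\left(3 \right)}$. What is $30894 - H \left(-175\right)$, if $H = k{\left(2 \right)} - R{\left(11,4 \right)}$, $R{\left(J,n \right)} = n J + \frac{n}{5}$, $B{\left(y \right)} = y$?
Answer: $24104$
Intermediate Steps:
$k{\left(K \right)} = 6$ ($k{\left(K \right)} = 9 - 3 = 6$)
$R{\left(J,n \right)} = \frac{n}{5} + J n$ ($R{\left(J,n \right)} = J n + n \frac{1}{5} = J n + \frac{n}{5} = \frac{n}{5} + J n$)
$H = - \frac{194}{5}$ ($H = 6 - 4 \left(\frac{1}{5} + 11\right) = 6 - 4 \cdot \frac{56}{5} = 6 - \frac{224}{5} = - \frac{194}{5} \approx -38.8$)
$30894 - H \left(-175\right) = 30894 - \left(- \frac{194}{5}\right) \left(-175\right) = 30894 - 6790 = 24104$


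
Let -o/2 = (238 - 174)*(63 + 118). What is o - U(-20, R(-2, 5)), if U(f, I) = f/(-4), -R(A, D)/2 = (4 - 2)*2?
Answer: -23173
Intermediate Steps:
R(A, D) = -8 (R(A, D) = -2*(4 - 2)*2 = -4*2 = -2*4 = -8)
o = -23168 (o = -2*(238 - 174)*(63 + 118) = -128*181 = -2*11584 = -23168)
U(f, I) = -f/4 (U(f, I) = f*(-¼) = -f/4)
o - U(-20, R(-2, 5)) = -23168 - (-1)*(-20)/4 = -23168 - 1*5 = -23168 - 5 = -23173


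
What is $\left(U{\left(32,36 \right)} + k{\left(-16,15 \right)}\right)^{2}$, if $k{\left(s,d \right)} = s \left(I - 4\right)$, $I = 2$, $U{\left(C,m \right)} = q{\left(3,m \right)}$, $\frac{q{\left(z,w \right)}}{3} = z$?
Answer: $1681$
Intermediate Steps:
$q{\left(z,w \right)} = 3 z$
$U{\left(C,m \right)} = 9$ ($U{\left(C,m \right)} = 3 \cdot 3 = 9$)
$k{\left(s,d \right)} = - 2 s$ ($k{\left(s,d \right)} = s \left(2 - 4\right) = s \left(-2\right) = - 2 s$)
$\left(U{\left(32,36 \right)} + k{\left(-16,15 \right)}\right)^{2} = \left(9 - -32\right)^{2} = \left(9 + 32\right)^{2} = 41^{2} = 1681$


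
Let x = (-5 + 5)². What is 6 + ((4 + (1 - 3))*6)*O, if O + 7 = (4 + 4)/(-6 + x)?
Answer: -94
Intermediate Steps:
x = 0 (x = 0² = 0)
O = -25/3 (O = -7 + (4 + 4)/(-6 + 0) = -7 + 8/(-6) = -7 + 8*(-⅙) = -7 - 4/3 = -25/3 ≈ -8.3333)
6 + ((4 + (1 - 3))*6)*O = 6 + ((4 + (1 - 3))*6)*(-25/3) = 6 + ((4 - 2)*6)*(-25/3) = 6 + (2*6)*(-25/3) = 6 + 12*(-25/3) = 6 - 100 = -94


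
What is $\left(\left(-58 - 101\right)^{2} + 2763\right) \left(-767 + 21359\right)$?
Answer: $577482048$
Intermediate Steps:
$\left(\left(-58 - 101\right)^{2} + 2763\right) \left(-767 + 21359\right) = \left(\left(-159\right)^{2} + 2763\right) 20592 = \left(25281 + 2763\right) 20592 = 28044 \cdot 20592 = 577482048$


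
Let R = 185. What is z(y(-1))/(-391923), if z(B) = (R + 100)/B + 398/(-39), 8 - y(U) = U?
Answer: -31/566111 ≈ -5.4760e-5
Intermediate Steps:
y(U) = 8 - U
z(B) = -398/39 + 285/B (z(B) = (185 + 100)/B + 398/(-39) = 285/B + 398*(-1/39) = 285/B - 398/39 = -398/39 + 285/B)
z(y(-1))/(-391923) = (-398/39 + 285/(8 - 1*(-1)))/(-391923) = (-398/39 + 285/(8 + 1))*(-1/391923) = (-398/39 + 285/9)*(-1/391923) = (-398/39 + 285*(⅑))*(-1/391923) = (-398/39 + 95/3)*(-1/391923) = (279/13)*(-1/391923) = -31/566111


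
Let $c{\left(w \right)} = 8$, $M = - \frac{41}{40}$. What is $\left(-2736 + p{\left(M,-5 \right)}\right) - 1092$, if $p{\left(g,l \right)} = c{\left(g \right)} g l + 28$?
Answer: $-3759$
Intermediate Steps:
$M = - \frac{41}{40}$ ($M = \left(-41\right) \frac{1}{40} = - \frac{41}{40} \approx -1.025$)
$p{\left(g,l \right)} = 28 + 8 g l$ ($p{\left(g,l \right)} = 8 g l + 28 = 28 + 8 g l$)
$\left(-2736 + p{\left(M,-5 \right)}\right) - 1092 = \left(-2736 + \left(28 + 8 \left(- \frac{41}{40}\right) \left(-5\right)\right)\right) - 1092 = \left(-2736 + \left(28 + 41\right)\right) - 1092 = \left(-2736 + 69\right) - 1092 = -2667 - 1092 = -3759$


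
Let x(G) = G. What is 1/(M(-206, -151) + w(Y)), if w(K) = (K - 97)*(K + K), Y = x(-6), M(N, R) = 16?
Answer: 1/1252 ≈ 0.00079872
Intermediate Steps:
Y = -6
w(K) = 2*K*(-97 + K) (w(K) = (-97 + K)*(2*K) = 2*K*(-97 + K))
1/(M(-206, -151) + w(Y)) = 1/(16 + 2*(-6)*(-97 - 6)) = 1/(16 + 2*(-6)*(-103)) = 1/(16 + 1236) = 1/1252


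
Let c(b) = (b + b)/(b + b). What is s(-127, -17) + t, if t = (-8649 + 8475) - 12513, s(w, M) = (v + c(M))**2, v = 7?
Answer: -12623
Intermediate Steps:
c(b) = 1 (c(b) = (2*b)/((2*b)) = (2*b)*(1/(2*b)) = 1)
s(w, M) = 64 (s(w, M) = (7 + 1)**2 = 8**2 = 64)
t = -12687 (t = -174 - 12513 = -12687)
s(-127, -17) + t = 64 - 12687 = -12623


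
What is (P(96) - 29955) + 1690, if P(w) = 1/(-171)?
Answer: -4833316/171 ≈ -28265.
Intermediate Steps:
P(w) = -1/171
(P(96) - 29955) + 1690 = (-1/171 - 29955) + 1690 = -5122306/171 + 1690 = -4833316/171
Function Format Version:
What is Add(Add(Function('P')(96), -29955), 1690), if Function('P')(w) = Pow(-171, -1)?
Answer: Rational(-4833316, 171) ≈ -28265.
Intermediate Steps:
Function('P')(w) = Rational(-1, 171)
Add(Add(Function('P')(96), -29955), 1690) = Add(Add(Rational(-1, 171), -29955), 1690) = Add(Rational(-5122306, 171), 1690) = Rational(-4833316, 171)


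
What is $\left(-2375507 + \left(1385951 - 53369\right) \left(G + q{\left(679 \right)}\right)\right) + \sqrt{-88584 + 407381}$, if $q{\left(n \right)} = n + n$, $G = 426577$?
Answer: $570256102663 + \sqrt{318797} \approx 5.7026 \cdot 10^{11}$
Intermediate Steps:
$q{\left(n \right)} = 2 n$
$\left(-2375507 + \left(1385951 - 53369\right) \left(G + q{\left(679 \right)}\right)\right) + \sqrt{-88584 + 407381} = \left(-2375507 + \left(1385951 - 53369\right) \left(426577 + 2 \cdot 679\right)\right) + \sqrt{-88584 + 407381} = \left(-2375507 + 1332582 \left(426577 + 1358\right)\right) + \sqrt{318797} = \left(-2375507 + 1332582 \cdot 427935\right) + \sqrt{318797} = \left(-2375507 + 570258478170\right) + \sqrt{318797} = 570256102663 + \sqrt{318797}$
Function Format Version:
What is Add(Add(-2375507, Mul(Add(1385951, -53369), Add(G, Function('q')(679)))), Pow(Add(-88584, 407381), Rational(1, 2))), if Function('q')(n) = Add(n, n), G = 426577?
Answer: Add(570256102663, Pow(318797, Rational(1, 2))) ≈ 5.7026e+11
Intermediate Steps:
Function('q')(n) = Mul(2, n)
Add(Add(-2375507, Mul(Add(1385951, -53369), Add(G, Function('q')(679)))), Pow(Add(-88584, 407381), Rational(1, 2))) = Add(Add(-2375507, Mul(Add(1385951, -53369), Add(426577, Mul(2, 679)))), Pow(Add(-88584, 407381), Rational(1, 2))) = Add(Add(-2375507, Mul(1332582, Add(426577, 1358))), Pow(318797, Rational(1, 2))) = Add(Add(-2375507, Mul(1332582, 427935)), Pow(318797, Rational(1, 2))) = Add(Add(-2375507, 570258478170), Pow(318797, Rational(1, 2))) = Add(570256102663, Pow(318797, Rational(1, 2)))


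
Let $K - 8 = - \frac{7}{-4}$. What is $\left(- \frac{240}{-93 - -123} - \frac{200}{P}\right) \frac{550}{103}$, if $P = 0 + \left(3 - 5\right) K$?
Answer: $\frac{48400}{4017} \approx 12.049$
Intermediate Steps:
$K = \frac{39}{4}$ ($K = 8 - \frac{7}{-4} = 8 - - \frac{7}{4} = 8 + \frac{7}{4} = \frac{39}{4} \approx 9.75$)
$P = - \frac{39}{2}$ ($P = 0 + \left(3 - 5\right) \frac{39}{4} = 0 - \frac{39}{2} = - \frac{39}{2} \approx -19.5$)
$\left(- \frac{240}{-93 - -123} - \frac{200}{P}\right) \frac{550}{103} = \left(- \frac{240}{-93 - -123} - \frac{200}{- \frac{39}{2}}\right) \frac{550}{103} = \left(- \frac{240}{-93 + 123} - - \frac{400}{39}\right) 550 \cdot \frac{1}{103} = \left(- \frac{240}{30} + \frac{400}{39}\right) \frac{550}{103} = \left(\left(-240\right) \frac{1}{30} + \frac{400}{39}\right) \frac{550}{103} = \left(-8 + \frac{400}{39}\right) \frac{550}{103} = \frac{88}{39} \cdot \frac{550}{103} = \frac{48400}{4017}$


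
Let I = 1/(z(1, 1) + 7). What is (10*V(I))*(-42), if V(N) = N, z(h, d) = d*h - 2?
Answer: -70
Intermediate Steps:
z(h, d) = -2 + d*h
I = ⅙ (I = 1/((-2 + 1*1) + 7) = 1/((-2 + 1) + 7) = 1/(-1 + 7) = 1/6 = ⅙ ≈ 0.16667)
(10*V(I))*(-42) = (10*(⅙))*(-42) = (5/3)*(-42) = -70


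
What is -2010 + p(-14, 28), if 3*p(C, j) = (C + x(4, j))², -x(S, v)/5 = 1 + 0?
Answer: -5669/3 ≈ -1889.7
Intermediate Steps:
x(S, v) = -5 (x(S, v) = -5*(1 + 0) = -5*1 = -5)
p(C, j) = (-5 + C)²/3 (p(C, j) = (C - 5)²/3 = (-5 + C)²/3)
-2010 + p(-14, 28) = -2010 + (-5 - 14)²/3 = -2010 + (⅓)*(-19)² = -2010 + (⅓)*361 = -2010 + 361/3 = -5669/3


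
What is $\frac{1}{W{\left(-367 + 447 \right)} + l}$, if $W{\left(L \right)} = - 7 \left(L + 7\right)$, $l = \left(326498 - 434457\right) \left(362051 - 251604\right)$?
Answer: $- \frac{1}{11923748282} \approx -8.3866 \cdot 10^{-11}$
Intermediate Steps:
$l = -11923747673$ ($l = \left(-107959\right) 110447 = -11923747673$)
$W{\left(L \right)} = -49 - 7 L$ ($W{\left(L \right)} = - 7 \left(7 + L\right) = -49 - 7 L$)
$\frac{1}{W{\left(-367 + 447 \right)} + l} = \frac{1}{\left(-49 - 7 \left(-367 + 447\right)\right) - 11923747673} = \frac{1}{\left(-49 - 560\right) - 11923747673} = \frac{1}{-609 - 11923747673} = \frac{1}{-11923748282} = - \frac{1}{11923748282}$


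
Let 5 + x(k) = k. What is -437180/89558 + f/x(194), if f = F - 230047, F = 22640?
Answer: -1332684509/1209033 ≈ -1102.3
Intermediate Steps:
x(k) = -5 + k
f = -207407 (f = 22640 - 230047 = -207407)
-437180/89558 + f/x(194) = -437180/89558 - 207407/(-5 + 194) = -437180*1/89558 - 207407/189 = -218590/44779 - 207407*1/189 = -218590/44779 - 207407/189 = -1332684509/1209033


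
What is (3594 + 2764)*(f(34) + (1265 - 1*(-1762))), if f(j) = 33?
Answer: 19455480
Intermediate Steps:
(3594 + 2764)*(f(34) + (1265 - 1*(-1762))) = (3594 + 2764)*(33 + (1265 - 1*(-1762))) = 6358*(33 + (1265 + 1762)) = 6358*(33 + 3027) = 6358*3060 = 19455480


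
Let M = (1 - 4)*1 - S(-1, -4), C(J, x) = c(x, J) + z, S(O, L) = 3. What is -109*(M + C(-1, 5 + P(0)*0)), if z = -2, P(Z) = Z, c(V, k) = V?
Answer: 327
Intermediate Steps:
C(J, x) = -2 + x (C(J, x) = x - 2 = -2 + x)
M = -6 (M = (1 - 4)*1 - 1*3 = -3*1 - 3 = -3 - 3 = -6)
-109*(M + C(-1, 5 + P(0)*0)) = -109*(-6 + (-2 + (5 + 0*0))) = -109*(-6 + (-2 + (5 + 0))) = -109*(-6 + (-2 + 5)) = -109*(-6 + 3) = -109*(-3) = 327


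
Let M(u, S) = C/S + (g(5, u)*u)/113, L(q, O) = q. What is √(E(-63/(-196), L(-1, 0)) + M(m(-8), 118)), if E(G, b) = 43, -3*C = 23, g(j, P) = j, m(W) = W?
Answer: √68136486654/40002 ≈ 6.5254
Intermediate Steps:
C = -23/3 (C = -⅓*23 = -23/3 ≈ -7.6667)
M(u, S) = -23/(3*S) + 5*u/113 (M(u, S) = -23/(3*S) + (5*u)/113 = -23/(3*S) + (5*u)*(1/113) = -23/(3*S) + 5*u/113)
√(E(-63/(-196), L(-1, 0)) + M(m(-8), 118)) = √(43 + (1/339)*(-2599 + 15*118*(-8))/118) = √(43 + (1/339)*(1/118)*(-2599 - 14160)) = √(43 + (1/339)*(1/118)*(-16759)) = √(43 - 16759/40002) = √(1703327/40002) = √68136486654/40002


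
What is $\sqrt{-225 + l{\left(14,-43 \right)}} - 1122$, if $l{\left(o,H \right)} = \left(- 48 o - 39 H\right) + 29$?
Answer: $-1122 + \sqrt{809} \approx -1093.6$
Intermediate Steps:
$l{\left(o,H \right)} = 29 - 48 o - 39 H$
$\sqrt{-225 + l{\left(14,-43 \right)}} - 1122 = \sqrt{-225 - -1034} - 1122 = \sqrt{-225 + \left(29 - 672 + 1677\right)} - 1122 = \sqrt{-225 + 1034} - 1122 = \sqrt{809} - 1122 = -1122 + \sqrt{809}$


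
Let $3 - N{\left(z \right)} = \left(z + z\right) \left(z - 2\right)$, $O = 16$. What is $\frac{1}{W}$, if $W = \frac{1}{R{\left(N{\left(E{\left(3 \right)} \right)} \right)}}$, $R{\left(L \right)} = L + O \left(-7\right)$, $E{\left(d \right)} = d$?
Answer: $-115$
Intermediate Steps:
$N{\left(z \right)} = 3 - 2 z \left(-2 + z\right)$ ($N{\left(z \right)} = 3 - \left(z + z\right) \left(z - 2\right) = 3 - 2 z \left(-2 + z\right)$)
$R{\left(L \right)} = -112 + L$ ($R{\left(L \right)} = L + 16 \left(-7\right) = L - 112 = -112 + L$)
$W = - \frac{1}{115}$ ($W = \frac{1}{-112 + \left(3 - 2 \cdot 3^{2} + 4 \cdot 3\right)} = \frac{1}{-112 + \left(3 - 18 + 12\right)} = \frac{1}{-112 - 3} = \frac{1}{-115} = - \frac{1}{115} \approx -0.0086956$)
$\frac{1}{W} = \frac{1}{- \frac{1}{115}} = -115$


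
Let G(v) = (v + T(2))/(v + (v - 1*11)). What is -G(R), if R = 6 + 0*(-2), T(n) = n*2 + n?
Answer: -12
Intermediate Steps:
T(n) = 3*n (T(n) = 2*n + n = 3*n)
R = 6 (R = 6 + 0 = 6)
G(v) = (6 + v)/(-11 + 2*v) (G(v) = (v + 3*2)/(v + (v - 1*11)) = (v + 6)/(v + (v - 11)) = (6 + v)/(v + (-11 + v)) = (6 + v)/(-11 + 2*v))
-G(R) = -(6 + 6)/(-11 + 2*6) = -12/(-11 + 12) = -12/1 = -12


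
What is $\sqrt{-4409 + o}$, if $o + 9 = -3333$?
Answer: $i \sqrt{7751} \approx 88.04 i$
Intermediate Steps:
$o = -3342$ ($o = -9 - 3333 = -3342$)
$\sqrt{-4409 + o} = \sqrt{-4409 - 3342} = \sqrt{-7751} = i \sqrt{7751}$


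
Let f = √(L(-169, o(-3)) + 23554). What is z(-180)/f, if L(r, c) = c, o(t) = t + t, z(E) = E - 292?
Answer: -236*√7/203 ≈ -3.0758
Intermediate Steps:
z(E) = -292 + E
o(t) = 2*t
f = 58*√7 (f = √(2*(-3) + 23554) = √(-6 + 23554) = √23548 = 58*√7 ≈ 153.45)
z(-180)/f = (-292 - 180)/((58*√7)) = -236*√7/203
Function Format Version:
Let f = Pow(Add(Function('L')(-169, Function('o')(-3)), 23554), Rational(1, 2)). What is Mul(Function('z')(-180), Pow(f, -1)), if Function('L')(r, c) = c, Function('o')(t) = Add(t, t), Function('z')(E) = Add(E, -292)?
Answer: Mul(Rational(-236, 203), Pow(7, Rational(1, 2))) ≈ -3.0758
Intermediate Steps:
Function('z')(E) = Add(-292, E)
Function('o')(t) = Mul(2, t)
f = Mul(58, Pow(7, Rational(1, 2))) (f = Pow(Add(Mul(2, -3), 23554), Rational(1, 2)) = Pow(Add(-6, 23554), Rational(1, 2)) = Pow(23548, Rational(1, 2)) = Mul(58, Pow(7, Rational(1, 2))) ≈ 153.45)
Mul(Function('z')(-180), Pow(f, -1)) = Mul(Add(-292, -180), Pow(Mul(58, Pow(7, Rational(1, 2))), -1)) = Mul(-472, Mul(Rational(1, 406), Pow(7, Rational(1, 2)))) = Mul(Rational(-236, 203), Pow(7, Rational(1, 2)))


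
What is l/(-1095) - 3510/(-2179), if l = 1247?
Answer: 1126237/2386005 ≈ 0.47202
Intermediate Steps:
l/(-1095) - 3510/(-2179) = 1247/(-1095) - 3510/(-2179) = 1247*(-1/1095) - 3510*(-1/2179) = -1247/1095 + 3510/2179 = 1126237/2386005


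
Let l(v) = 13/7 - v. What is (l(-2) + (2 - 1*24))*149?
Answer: -18923/7 ≈ -2703.3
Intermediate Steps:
l(v) = 13/7 - v (l(v) = 13*(1/7) - v = 13/7 - v)
(l(-2) + (2 - 1*24))*149 = ((13/7 - 1*(-2)) + (2 - 1*24))*149 = ((13/7 + 2) + (2 - 24))*149 = (27/7 - 22)*149 = -127/7*149 = -18923/7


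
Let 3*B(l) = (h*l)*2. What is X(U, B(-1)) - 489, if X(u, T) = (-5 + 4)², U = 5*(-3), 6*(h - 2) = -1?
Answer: -488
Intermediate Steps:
h = 11/6 (h = 2 + (⅙)*(-1) = 2 - ⅙ = 11/6 ≈ 1.8333)
B(l) = 11*l/9 (B(l) = ((11*l/6)*2)/3 = (11*l/3)/3 = 11*l/9)
U = -15
X(u, T) = 1 (X(u, T) = (-1)² = 1)
X(U, B(-1)) - 489 = 1 - 489 = -488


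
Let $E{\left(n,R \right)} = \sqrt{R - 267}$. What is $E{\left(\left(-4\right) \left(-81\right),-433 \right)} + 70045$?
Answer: $70045 + 10 i \sqrt{7} \approx 70045.0 + 26.458 i$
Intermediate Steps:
$E{\left(n,R \right)} = \sqrt{-267 + R}$
$E{\left(\left(-4\right) \left(-81\right),-433 \right)} + 70045 = \sqrt{-267 - 433} + 70045 = \sqrt{-700} + 70045 = 10 i \sqrt{7} + 70045 = 70045 + 10 i \sqrt{7}$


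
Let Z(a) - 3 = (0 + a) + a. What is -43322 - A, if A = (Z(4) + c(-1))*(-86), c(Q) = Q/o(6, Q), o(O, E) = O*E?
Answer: -127085/3 ≈ -42362.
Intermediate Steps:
o(O, E) = E*O
Z(a) = 3 + 2*a (Z(a) = 3 + ((0 + a) + a) = 3 + (a + a) = 3 + 2*a)
c(Q) = ⅙ (c(Q) = Q/((Q*6)) = Q/((6*Q)) = Q*(1/(6*Q)) = ⅙)
A = -2881/3 (A = ((3 + 2*4) + ⅙)*(-86) = ((3 + 8) + ⅙)*(-86) = (11 + ⅙)*(-86) = (67/6)*(-86) = -2881/3 ≈ -960.33)
-43322 - A = -43322 - 1*(-2881/3) = -43322 + 2881/3 = -127085/3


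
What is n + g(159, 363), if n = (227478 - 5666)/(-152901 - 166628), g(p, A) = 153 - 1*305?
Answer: -48790220/319529 ≈ -152.69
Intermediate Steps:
g(p, A) = -152 (g(p, A) = 153 - 305 = -152)
n = -221812/319529 (n = 221812/(-319529) = 221812*(-1/319529) = -221812/319529 ≈ -0.69418)
n + g(159, 363) = -221812/319529 - 152 = -48790220/319529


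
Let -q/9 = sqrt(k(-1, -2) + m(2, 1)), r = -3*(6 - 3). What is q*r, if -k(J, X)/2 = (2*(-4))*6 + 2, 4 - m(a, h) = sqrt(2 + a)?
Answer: 81*sqrt(94) ≈ 785.32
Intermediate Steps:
m(a, h) = 4 - sqrt(2 + a)
k(J, X) = 92 (k(J, X) = -2*((2*(-4))*6 + 2) = -2*(-8*6 + 2) = -2*(-48 + 2) = -2*(-46) = 92)
r = -9 (r = -3*3 = -9)
q = -9*sqrt(94) (q = -9*sqrt(92 + (4 - sqrt(2 + 2))) = -9*sqrt(92 + (4 - sqrt(4))) = -9*sqrt(92 + (4 - 1*2)) = -9*sqrt(92 + (4 - 2)) = -9*sqrt(92 + 2) = -9*sqrt(94) ≈ -87.258)
q*r = -9*sqrt(94)*(-9) = 81*sqrt(94)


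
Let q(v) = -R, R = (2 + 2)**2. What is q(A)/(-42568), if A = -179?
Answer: 2/5321 ≈ 0.00037587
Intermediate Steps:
R = 16 (R = 4**2 = 16)
q(v) = -16 (q(v) = -1*16 = -16)
q(A)/(-42568) = -16/(-42568) = -16*(-1/42568) = 2/5321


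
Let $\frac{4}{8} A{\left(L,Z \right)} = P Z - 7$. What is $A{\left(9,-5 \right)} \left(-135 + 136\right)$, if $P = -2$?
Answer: $6$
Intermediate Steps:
$A{\left(L,Z \right)} = -14 - 4 Z$ ($A{\left(L,Z \right)} = 2 \left(- 2 Z - 7\right) = 2 \left(-7 - 2 Z\right) = -14 - 4 Z$)
$A{\left(9,-5 \right)} \left(-135 + 136\right) = \left(-14 - -20\right) \left(-135 + 136\right) = \left(-14 + 20\right) 1 = 6 \cdot 1 = 6$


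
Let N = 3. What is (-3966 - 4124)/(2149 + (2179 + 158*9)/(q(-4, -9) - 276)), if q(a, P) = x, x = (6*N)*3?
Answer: -1795980/473477 ≈ -3.7932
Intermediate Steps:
x = 54 (x = (6*3)*3 = 18*3 = 54)
q(a, P) = 54
(-3966 - 4124)/(2149 + (2179 + 158*9)/(q(-4, -9) - 276)) = (-3966 - 4124)/(2149 + (2179 + 158*9)/(54 - 276)) = -8090/(2149 + (2179 + 1422)/(-222)) = -8090/(2149 + 3601*(-1/222)) = -8090/(2149 - 3601/222) = -8090/473477/222 = -8090*222/473477 = -1795980/473477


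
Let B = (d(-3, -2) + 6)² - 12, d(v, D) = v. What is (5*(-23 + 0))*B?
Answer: 345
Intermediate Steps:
B = -3 (B = (-3 + 6)² - 12 = 3² - 12 = 9 - 12 = -3)
(5*(-23 + 0))*B = (5*(-23 + 0))*(-3) = (5*(-23))*(-3) = -115*(-3) = 345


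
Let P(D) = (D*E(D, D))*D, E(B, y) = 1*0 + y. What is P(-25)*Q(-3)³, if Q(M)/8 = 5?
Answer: -1000000000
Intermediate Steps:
E(B, y) = y (E(B, y) = 0 + y = y)
Q(M) = 40 (Q(M) = 8*5 = 40)
P(D) = D³ (P(D) = (D*D)*D = D²*D = D³)
P(-25)*Q(-3)³ = (-25)³*40³ = -15625*64000 = -1000000000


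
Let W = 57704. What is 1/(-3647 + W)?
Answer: 1/54057 ≈ 1.8499e-5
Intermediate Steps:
1/(-3647 + W) = 1/(-3647 + 57704) = 1/54057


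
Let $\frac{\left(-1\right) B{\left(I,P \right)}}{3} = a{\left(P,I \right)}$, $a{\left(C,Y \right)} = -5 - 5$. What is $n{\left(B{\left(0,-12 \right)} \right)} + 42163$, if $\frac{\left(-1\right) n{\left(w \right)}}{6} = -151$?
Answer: $43069$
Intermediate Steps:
$a{\left(C,Y \right)} = -10$
$B{\left(I,P \right)} = 30$ ($B{\left(I,P \right)} = \left(-3\right) \left(-10\right) = 30$)
$n{\left(w \right)} = 906$ ($n{\left(w \right)} = \left(-6\right) \left(-151\right) = 906$)
$n{\left(B{\left(0,-12 \right)} \right)} + 42163 = 906 + 42163 = 43069$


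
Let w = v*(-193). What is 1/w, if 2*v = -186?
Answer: 1/17949 ≈ 5.5713e-5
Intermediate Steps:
v = -93 (v = (½)*(-186) = -93)
w = 17949 (w = -93*(-193) = 17949)
1/w = 1/17949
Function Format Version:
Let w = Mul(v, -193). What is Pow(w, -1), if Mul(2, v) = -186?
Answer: Rational(1, 17949) ≈ 5.5713e-5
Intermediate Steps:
v = -93 (v = Mul(Rational(1, 2), -186) = -93)
w = 17949 (w = Mul(-93, -193) = 17949)
Pow(w, -1) = Pow(17949, -1) = Rational(1, 17949)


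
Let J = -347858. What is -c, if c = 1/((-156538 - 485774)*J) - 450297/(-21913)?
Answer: -100611375173427625/4896095386322448 ≈ -20.549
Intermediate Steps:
c = 100611375173427625/4896095386322448 (c = 1/(-156538 - 485774*(-347858)) - 450297/(-21913) = -1/347858/(-642312) - 450297*(-1/21913) = -1/642312*(-1/347858) + 450297/21913 = 1/223433367696 + 450297/21913 = 100611375173427625/4896095386322448 ≈ 20.549)
-c = -1*100611375173427625/4896095386322448 = -100611375173427625/4896095386322448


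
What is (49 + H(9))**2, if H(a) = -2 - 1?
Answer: 2116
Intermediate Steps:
H(a) = -3
(49 + H(9))**2 = (49 - 3)**2 = 46**2 = 2116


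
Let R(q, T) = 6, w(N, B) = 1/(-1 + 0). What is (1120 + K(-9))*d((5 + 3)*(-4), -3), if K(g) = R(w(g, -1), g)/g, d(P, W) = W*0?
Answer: 0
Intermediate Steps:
w(N, B) = -1 (w(N, B) = 1/(-1) = -1)
d(P, W) = 0
K(g) = 6/g
(1120 + K(-9))*d((5 + 3)*(-4), -3) = (1120 + 6/(-9))*0 = (1120 + 6*(-1/9))*0 = (1120 - 2/3)*0 = (3358/3)*0 = 0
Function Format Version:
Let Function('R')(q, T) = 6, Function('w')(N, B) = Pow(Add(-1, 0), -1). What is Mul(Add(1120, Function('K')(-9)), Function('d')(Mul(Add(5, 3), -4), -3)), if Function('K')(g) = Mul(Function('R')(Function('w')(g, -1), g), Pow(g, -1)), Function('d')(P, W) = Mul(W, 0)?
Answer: 0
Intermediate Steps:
Function('w')(N, B) = -1 (Function('w')(N, B) = Pow(-1, -1) = -1)
Function('d')(P, W) = 0
Function('K')(g) = Mul(6, Pow(g, -1))
Mul(Add(1120, Function('K')(-9)), Function('d')(Mul(Add(5, 3), -4), -3)) = Mul(Add(1120, Mul(6, Pow(-9, -1))), 0) = Mul(Add(1120, Mul(6, Rational(-1, 9))), 0) = Mul(Add(1120, Rational(-2, 3)), 0) = Mul(Rational(3358, 3), 0) = 0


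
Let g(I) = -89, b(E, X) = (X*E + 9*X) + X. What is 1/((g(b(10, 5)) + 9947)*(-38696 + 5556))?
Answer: -1/326694120 ≈ -3.0610e-9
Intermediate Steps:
b(E, X) = 10*X + E*X (b(E, X) = (E*X + 9*X) + X = (9*X + E*X) + X = 10*X + E*X)
1/((g(b(10, 5)) + 9947)*(-38696 + 5556)) = 1/((-89 + 9947)*(-38696 + 5556)) = 1/(9858*(-33140)) = 1/(-326694120) = -1/326694120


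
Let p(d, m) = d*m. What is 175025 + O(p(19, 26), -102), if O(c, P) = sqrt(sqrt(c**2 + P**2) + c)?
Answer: 175025 + sqrt(494 + 2*sqrt(63610)) ≈ 1.7506e+5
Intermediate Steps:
O(c, P) = sqrt(c + sqrt(P**2 + c**2)) (O(c, P) = sqrt(sqrt(P**2 + c**2) + c) = sqrt(c + sqrt(P**2 + c**2)))
175025 + O(p(19, 26), -102) = 175025 + sqrt(19*26 + sqrt((-102)**2 + (19*26)**2)) = 175025 + sqrt(494 + sqrt(10404 + 494**2)) = 175025 + sqrt(494 + sqrt(10404 + 244036)) = 175025 + sqrt(494 + sqrt(254440)) = 175025 + sqrt(494 + 2*sqrt(63610))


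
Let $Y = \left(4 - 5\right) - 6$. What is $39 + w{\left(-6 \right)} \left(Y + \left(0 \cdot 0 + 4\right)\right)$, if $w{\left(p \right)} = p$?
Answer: $57$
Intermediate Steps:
$Y = -7$ ($Y = -1 - 6 = -7$)
$39 + w{\left(-6 \right)} \left(Y + \left(0 \cdot 0 + 4\right)\right) = 39 - 6 \left(-7 + \left(0 \cdot 0 + 4\right)\right) = 39 - 6 \left(-7 + \left(0 + 4\right)\right) = 39 - 6 \left(-7 + 4\right) = 39 - -18 = 39 + 18 = 57$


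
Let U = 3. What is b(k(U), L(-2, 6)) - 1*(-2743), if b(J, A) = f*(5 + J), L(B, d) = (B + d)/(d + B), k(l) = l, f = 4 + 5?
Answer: 2815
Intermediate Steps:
f = 9
L(B, d) = 1 (L(B, d) = (B + d)/(B + d) = 1)
b(J, A) = 45 + 9*J (b(J, A) = 9*(5 + J) = 45 + 9*J)
b(k(U), L(-2, 6)) - 1*(-2743) = (45 + 9*3) - 1*(-2743) = (45 + 27) + 2743 = 72 + 2743 = 2815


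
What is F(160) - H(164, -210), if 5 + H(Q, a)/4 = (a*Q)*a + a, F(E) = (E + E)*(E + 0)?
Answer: -28877540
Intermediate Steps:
F(E) = 2*E² (F(E) = (2*E)*E = 2*E²)
H(Q, a) = -20 + 4*a + 4*Q*a² (H(Q, a) = -20 + 4*((a*Q)*a + a) = -20 + 4*((Q*a)*a + a) = -20 + 4*(Q*a² + a) = -20 + 4*(a + Q*a²) = -20 + (4*a + 4*Q*a²) = -20 + 4*a + 4*Q*a²)
F(160) - H(164, -210) = 2*160² - (-20 + 4*(-210) + 4*164*(-210)²) = 2*25600 - (-20 - 840 + 4*164*44100) = 51200 - (-20 - 840 + 28929600) = 51200 - 1*28928740 = 51200 - 28928740 = -28877540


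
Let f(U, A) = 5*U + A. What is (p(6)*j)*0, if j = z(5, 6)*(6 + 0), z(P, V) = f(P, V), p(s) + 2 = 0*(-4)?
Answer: 0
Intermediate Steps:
f(U, A) = A + 5*U
p(s) = -2 (p(s) = -2 + 0*(-4) = -2 + 0 = -2)
z(P, V) = V + 5*P
j = 186 (j = (6 + 5*5)*(6 + 0) = (6 + 25)*6 = 31*6 = 186)
(p(6)*j)*0 = -2*186*0 = -372*0 = 0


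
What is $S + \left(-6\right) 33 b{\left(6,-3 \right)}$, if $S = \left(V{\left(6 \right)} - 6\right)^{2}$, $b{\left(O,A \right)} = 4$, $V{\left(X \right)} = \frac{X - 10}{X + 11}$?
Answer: $- \frac{217652}{289} \approx -753.12$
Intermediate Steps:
$V{\left(X \right)} = \frac{-10 + X}{11 + X}$
$S = \frac{11236}{289}$ ($S = \left(\frac{-10 + 6}{11 + 6} - 6\right)^{2} = \left(\frac{1}{17} \left(-4\right) - 6\right)^{2} = \left(- \frac{4}{17} - 6\right)^{2} = \left(- \frac{106}{17}\right)^{2} = \frac{11236}{289} \approx 38.879$)
$S + \left(-6\right) 33 b{\left(6,-3 \right)} = \frac{11236}{289} + \left(-6\right) 33 \cdot 4 = \frac{11236}{289} - 792 = - \frac{217652}{289}$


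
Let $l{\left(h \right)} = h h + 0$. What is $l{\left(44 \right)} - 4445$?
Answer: $-2509$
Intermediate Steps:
$l{\left(h \right)} = h^{2}$ ($l{\left(h \right)} = h^{2} + 0 = h^{2}$)
$l{\left(44 \right)} - 4445 = 44^{2} - 4445 = 1936 - 4445 = -2509$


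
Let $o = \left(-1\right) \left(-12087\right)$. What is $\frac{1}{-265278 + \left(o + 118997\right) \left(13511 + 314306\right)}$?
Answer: $\frac{1}{42971298350} \approx 2.3271 \cdot 10^{-11}$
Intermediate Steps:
$o = 12087$
$\frac{1}{-265278 + \left(o + 118997\right) \left(13511 + 314306\right)} = \frac{1}{-265278 + \left(12087 + 118997\right) \left(13511 + 314306\right)} = \frac{1}{-265278 + 131084 \cdot 327817} = \frac{1}{-265278 + 42971563628} = \frac{1}{42971298350}$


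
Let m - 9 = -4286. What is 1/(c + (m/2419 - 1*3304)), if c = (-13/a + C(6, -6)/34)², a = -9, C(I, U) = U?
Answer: -56626371/187102608593 ≈ -0.00030265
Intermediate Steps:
m = -4277 (m = 9 - 4286 = -4277)
c = 37636/23409 (c = (-13/(-9) - 6/34)² = (-13*(-⅑) - 6*1/34)² = (13/9 - 3/17)² = (194/153)² = 37636/23409 ≈ 1.6078)
1/(c + (m/2419 - 1*3304)) = 1/(37636/23409 + (-4277/2419 - 1*3304)) = 1/(37636/23409 + (-4277*1/2419 - 3304)) = 1/(37636/23409 + (-4277/2419 - 3304)) = 1/(37636/23409 - 7996653/2419) = 1/(-187102608593/56626371) = -56626371/187102608593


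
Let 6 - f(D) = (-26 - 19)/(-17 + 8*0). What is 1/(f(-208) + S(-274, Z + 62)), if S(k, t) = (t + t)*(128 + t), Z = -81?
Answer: -17/70357 ≈ -0.00024162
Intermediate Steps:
f(D) = 57/17 (f(D) = 6 - (-26 - 19)/(-17 + 8*0) = 6 - (-45)/(-17 + 0) = 6 - (-45)/(-17) = 6 - (-45)*(-1)/17 = 6 - 1*45/17 = 6 - 45/17 = 57/17)
S(k, t) = 2*t*(128 + t) (S(k, t) = (2*t)*(128 + t) = 2*t*(128 + t))
1/(f(-208) + S(-274, Z + 62)) = 1/(57/17 + 2*(-81 + 62)*(128 + (-81 + 62))) = 1/(57/17 + 2*(-19)*(128 - 19)) = 1/(57/17 + 2*(-19)*109) = 1/(57/17 - 4142) = 1/(-70357/17) = -17/70357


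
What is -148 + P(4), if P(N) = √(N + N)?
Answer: -148 + 2*√2 ≈ -145.17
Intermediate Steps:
P(N) = √2*√N (P(N) = √(2*N) = √2*√N)
-148 + P(4) = -148 + √2*√4 = -148 + √2*2 = -148 + 2*√2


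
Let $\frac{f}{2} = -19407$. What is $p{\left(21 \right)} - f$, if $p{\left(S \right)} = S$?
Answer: $38835$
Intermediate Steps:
$f = -38814$ ($f = 2 \left(-19407\right) = -38814$)
$p{\left(21 \right)} - f = 21 - -38814 = 21 + 38814 = 38835$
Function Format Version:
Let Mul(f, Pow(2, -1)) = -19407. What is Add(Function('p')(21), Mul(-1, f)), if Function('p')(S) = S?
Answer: 38835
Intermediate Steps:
f = -38814 (f = Mul(2, -19407) = -38814)
Add(Function('p')(21), Mul(-1, f)) = Add(21, Mul(-1, -38814)) = Add(21, 38814) = 38835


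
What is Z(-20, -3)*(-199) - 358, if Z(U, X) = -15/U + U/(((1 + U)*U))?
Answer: -37755/76 ≈ -496.78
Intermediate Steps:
Z(U, X) = 1/(1 + U) - 15/U (Z(U, X) = -15/U + U/((U*(1 + U))) = -15/U + U*(1/(U*(1 + U))) = -15/U + 1/(1 + U) = 1/(1 + U) - 15/U)
Z(-20, -3)*(-199) - 358 = ((-15 - 14*(-20))/((-20)*(1 - 20)))*(-199) - 358 = -1/20*(-15 + 280)/(-19)*(-199) - 358 = -1/20*(-1/19)*265*(-199) - 358 = (53/76)*(-199) - 358 = -10547/76 - 358 = -37755/76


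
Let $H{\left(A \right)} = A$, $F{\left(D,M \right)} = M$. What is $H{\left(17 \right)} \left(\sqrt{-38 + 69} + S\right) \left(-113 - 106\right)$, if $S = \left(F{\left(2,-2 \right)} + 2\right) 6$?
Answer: $- 3723 \sqrt{31} \approx -20729.0$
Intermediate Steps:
$S = 0$ ($S = \left(-2 + 2\right) 6 = 0 \cdot 6 = 0$)
$H{\left(17 \right)} \left(\sqrt{-38 + 69} + S\right) \left(-113 - 106\right) = 17 \left(\sqrt{-38 + 69} + 0\right) \left(-113 - 106\right) = 17 \left(\sqrt{31} + 0\right) \left(-113 - 106\right) = 17 \sqrt{31} \left(-113 - 106\right) = 17 \sqrt{31} \left(-219\right) = 17 \left(- 219 \sqrt{31}\right) = - 3723 \sqrt{31}$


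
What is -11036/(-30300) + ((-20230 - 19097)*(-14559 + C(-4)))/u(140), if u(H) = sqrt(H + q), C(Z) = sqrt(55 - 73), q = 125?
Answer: 2759/7575 + 117981*sqrt(265)*(4853 - I*sqrt(2))/265 ≈ 3.5172e+7 - 10250.0*I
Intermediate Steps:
C(Z) = 3*I*sqrt(2) (C(Z) = sqrt(-18) = 3*I*sqrt(2))
u(H) = sqrt(125 + H) (u(H) = sqrt(H + 125) = sqrt(125 + H))
-11036/(-30300) + ((-20230 - 19097)*(-14559 + C(-4)))/u(140) = -11036/(-30300) + ((-20230 - 19097)*(-14559 + 3*I*sqrt(2)))/(sqrt(125 + 140)) = -11036*(-1/30300) + (-39327*(-14559 + 3*I*sqrt(2)))/(sqrt(265)) = 2759/7575 + (572561793 - 117981*I*sqrt(2))*(sqrt(265)/265) = 2759/7575 + sqrt(265)*(572561793 - 117981*I*sqrt(2))/265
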